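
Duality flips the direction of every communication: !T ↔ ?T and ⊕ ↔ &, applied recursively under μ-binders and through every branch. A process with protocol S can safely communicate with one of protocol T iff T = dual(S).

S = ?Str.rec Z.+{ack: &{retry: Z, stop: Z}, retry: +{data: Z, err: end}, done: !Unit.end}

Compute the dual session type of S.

?Str = !Str
  rec Z = rec Z  (rec unchanged)
    +{ack,retry,done} = &{ack,retry,done}  (internal→external)
      case ack:
        &{retry,stop} = +{retry,stop}  (external→internal)
          case retry:
            dual(Z) = Z
          case stop:
            dual(Z) = Z
      case retry:
        +{data,err} = &{data,err}  (internal→external)
          case data:
            dual(Z) = Z
          case err:
            dual(end) = end
      case done:
        !Unit = ?Unit
          dual(end) = end

!Str.rec Z.&{ack: +{retry: Z, stop: Z}, retry: &{data: Z, err: end}, done: ?Unit.end}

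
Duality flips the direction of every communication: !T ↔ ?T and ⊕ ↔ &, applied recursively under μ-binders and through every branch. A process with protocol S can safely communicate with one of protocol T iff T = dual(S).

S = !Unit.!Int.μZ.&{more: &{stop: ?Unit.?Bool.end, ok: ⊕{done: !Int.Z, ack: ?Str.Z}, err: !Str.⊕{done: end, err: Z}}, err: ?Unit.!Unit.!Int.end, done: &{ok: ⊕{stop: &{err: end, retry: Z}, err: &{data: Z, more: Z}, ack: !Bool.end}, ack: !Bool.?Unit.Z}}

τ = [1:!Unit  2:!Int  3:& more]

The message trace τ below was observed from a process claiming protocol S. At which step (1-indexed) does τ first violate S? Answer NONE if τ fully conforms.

NONE

step 1: !Unit  ✓  residual = !Int.μZ.…
step 2: !Int  ✓  residual = μZ.…
step 3: & more  ✓  residual = &{stop: ?Unit.?Bool.end, ok: ⊕{done: !Int.μZ.…, ack: ?Str.μZ.…}, err: !Str.⊕{done: end, err: μZ.…}}
τ conforms to S (length 3)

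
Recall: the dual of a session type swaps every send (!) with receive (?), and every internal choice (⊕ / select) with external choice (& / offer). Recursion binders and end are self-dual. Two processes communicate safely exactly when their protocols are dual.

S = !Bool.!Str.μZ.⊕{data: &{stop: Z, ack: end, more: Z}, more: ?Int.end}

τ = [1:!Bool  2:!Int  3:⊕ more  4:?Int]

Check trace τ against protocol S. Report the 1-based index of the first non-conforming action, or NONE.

2

step 1: !Bool  ok  now at !Str.μZ.…
step 2: got !Int, protocol expects !Str  ✗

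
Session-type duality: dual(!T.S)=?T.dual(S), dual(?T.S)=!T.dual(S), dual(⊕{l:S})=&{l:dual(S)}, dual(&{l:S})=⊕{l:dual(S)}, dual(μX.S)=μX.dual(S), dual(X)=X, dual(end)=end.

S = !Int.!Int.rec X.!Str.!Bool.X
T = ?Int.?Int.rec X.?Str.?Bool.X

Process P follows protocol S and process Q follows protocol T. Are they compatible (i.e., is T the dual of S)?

!Int vs ?Int  ✓
  !Int vs ?Int  ✓
    rec X vs rec X  ✓ (rec unchanged)
      !Str vs ?Str  ✓
        !Bool vs ?Bool  ✓
          X vs X  ✓

YES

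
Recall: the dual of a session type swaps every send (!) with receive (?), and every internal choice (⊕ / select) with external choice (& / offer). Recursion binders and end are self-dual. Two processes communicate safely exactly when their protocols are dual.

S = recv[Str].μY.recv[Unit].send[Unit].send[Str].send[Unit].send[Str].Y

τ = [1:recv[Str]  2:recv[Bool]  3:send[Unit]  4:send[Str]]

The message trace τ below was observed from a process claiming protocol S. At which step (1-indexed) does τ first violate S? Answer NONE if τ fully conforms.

step 1: recv[Str]  ✓  now at μY.…
step 2: got recv[Bool], protocol expects recv[Unit]  ✗

2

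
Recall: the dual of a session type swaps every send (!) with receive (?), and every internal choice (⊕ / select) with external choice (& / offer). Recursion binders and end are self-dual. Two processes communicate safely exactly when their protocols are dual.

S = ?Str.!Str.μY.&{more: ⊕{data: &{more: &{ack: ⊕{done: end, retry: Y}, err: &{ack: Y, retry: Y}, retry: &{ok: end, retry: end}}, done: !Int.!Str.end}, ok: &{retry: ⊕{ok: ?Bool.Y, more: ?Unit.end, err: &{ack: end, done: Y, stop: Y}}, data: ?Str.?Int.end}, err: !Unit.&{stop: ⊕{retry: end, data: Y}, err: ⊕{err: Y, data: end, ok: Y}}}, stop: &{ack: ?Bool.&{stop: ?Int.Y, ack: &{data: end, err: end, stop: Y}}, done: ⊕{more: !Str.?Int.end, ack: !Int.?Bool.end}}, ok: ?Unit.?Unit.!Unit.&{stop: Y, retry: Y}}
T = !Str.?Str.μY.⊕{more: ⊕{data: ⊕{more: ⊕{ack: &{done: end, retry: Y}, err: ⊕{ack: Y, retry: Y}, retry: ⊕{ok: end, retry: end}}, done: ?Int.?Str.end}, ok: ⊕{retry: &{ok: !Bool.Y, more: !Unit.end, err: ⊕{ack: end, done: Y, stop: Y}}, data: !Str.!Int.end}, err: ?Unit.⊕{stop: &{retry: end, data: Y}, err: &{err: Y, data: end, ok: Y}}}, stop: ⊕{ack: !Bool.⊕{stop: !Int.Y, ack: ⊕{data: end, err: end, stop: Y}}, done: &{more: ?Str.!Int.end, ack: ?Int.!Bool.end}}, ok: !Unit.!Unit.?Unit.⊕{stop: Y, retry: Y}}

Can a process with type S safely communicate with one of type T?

NO

?Str vs !Str  match
  !Str vs ?Str  match
    μY vs μY  match (μ self-dual)
      &{more,stop,ok} vs ⊕{more,stop,ok}  match labels match
        [more]
          ⊕{data,ok,err} vs ⊕{data,ok,err}  ✗ choice polarity not flipped — not dual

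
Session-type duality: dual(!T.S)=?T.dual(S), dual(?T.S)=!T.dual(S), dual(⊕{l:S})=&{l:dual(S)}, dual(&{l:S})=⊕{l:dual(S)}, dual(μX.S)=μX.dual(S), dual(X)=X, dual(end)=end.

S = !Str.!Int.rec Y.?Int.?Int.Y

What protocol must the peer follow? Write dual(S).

!Str = ?Str
  !Int = ?Int
    rec Y = rec Y  (rec unchanged)
      ?Int = !Int
        ?Int = !Int
          dual(Y) = Y

?Str.?Int.rec Y.!Int.!Int.Y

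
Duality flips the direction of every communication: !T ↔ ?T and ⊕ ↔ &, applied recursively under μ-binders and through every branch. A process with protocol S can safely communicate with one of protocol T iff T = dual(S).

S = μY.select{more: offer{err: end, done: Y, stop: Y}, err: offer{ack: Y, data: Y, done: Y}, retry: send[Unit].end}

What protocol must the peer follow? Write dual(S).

μY = μY  (binder kept)
  select{more,err,retry} = offer{more,err,retry}  (select→offer)
    • more:
      offer{err,done,stop} = select{err,done,stop}  (&→⊕)
        • err:
          end ↦ end
        • done:
          Y ↦ Y
        • stop:
          Y ↦ Y
    • err:
      offer{ack,data,done} = select{ack,data,done}  (&→⊕)
        • ack:
          Y ↦ Y
        • data:
          Y ↦ Y
        • done:
          Y ↦ Y
    • retry:
      send[Unit] = recv[Unit]
        end ↦ end

μY.offer{more: select{err: end, done: Y, stop: Y}, err: select{ack: Y, data: Y, done: Y}, retry: recv[Unit].end}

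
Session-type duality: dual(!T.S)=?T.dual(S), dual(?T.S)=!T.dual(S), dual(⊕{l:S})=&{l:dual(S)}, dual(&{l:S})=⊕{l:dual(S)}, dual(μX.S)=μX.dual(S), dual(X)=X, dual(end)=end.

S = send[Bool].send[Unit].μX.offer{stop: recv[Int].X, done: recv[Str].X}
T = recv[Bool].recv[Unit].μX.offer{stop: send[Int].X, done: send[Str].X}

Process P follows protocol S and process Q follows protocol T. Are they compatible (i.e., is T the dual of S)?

NO

send[Bool] vs recv[Bool]  ✓
  send[Unit] vs recv[Unit]  ✓
    μX vs μX  ✓ (binder kept)
      offer{stop,done} vs offer{stop,done}  ✗ choice polarity not flipped — not dual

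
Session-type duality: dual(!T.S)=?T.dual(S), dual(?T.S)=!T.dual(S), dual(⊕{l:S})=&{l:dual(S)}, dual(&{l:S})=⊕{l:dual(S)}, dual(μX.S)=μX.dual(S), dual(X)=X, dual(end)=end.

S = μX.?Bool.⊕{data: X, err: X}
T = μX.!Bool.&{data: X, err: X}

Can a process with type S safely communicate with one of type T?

YES

μX | μX  ok (binder kept)
  ?Bool | !Bool  ok
    ⊕{data,err} | &{data,err}  ok same labels
      [data]
        X | X  ok
      [err]
        X | X  ok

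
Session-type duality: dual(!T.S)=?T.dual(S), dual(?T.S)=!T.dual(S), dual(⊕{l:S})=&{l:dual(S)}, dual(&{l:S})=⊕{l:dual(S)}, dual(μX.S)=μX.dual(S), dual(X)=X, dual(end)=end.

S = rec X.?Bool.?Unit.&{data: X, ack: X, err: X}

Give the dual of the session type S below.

rec X = rec X  (rec unchanged)
  ?Bool = !Bool
    ?Unit = !Unit
      &{data,ack,err} = +{data,ack,err}  (&→⊕)
        case data:
          X self-dual
        case ack:
          X self-dual
        case err:
          X self-dual

rec X.!Bool.!Unit.+{data: X, ack: X, err: X}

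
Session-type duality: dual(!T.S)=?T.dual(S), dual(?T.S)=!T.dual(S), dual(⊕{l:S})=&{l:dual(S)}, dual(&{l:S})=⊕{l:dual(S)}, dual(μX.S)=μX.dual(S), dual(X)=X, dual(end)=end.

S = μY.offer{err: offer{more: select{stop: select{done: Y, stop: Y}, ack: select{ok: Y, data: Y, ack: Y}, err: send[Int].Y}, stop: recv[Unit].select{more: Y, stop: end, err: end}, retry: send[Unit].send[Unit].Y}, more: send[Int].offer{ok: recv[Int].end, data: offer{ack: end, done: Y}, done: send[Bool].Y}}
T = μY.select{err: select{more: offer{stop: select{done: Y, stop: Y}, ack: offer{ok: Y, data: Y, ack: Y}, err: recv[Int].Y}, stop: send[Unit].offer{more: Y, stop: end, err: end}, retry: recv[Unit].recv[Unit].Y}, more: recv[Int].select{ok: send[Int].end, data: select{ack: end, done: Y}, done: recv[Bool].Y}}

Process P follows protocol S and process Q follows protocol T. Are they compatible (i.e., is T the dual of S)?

μY vs μY  ok (rec unchanged)
  offer{err,more} vs select{err,more}  ok same labels
    case err:
      offer{more,stop,retry} vs select{more,stop,retry}  ok same labels
        case more:
          select{stop,ack,err} vs offer{stop,ack,err}  ok same labels
            case stop:
              select{done,stop} vs select{done,stop}  ✗ choice polarity not flipped — not dual

NO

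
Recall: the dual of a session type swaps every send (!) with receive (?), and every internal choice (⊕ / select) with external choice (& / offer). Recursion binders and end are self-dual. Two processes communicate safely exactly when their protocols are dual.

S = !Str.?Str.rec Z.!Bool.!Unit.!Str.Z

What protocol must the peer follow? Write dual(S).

?Str.!Str.rec Z.?Bool.?Unit.?Str.Z

!Str = ?Str
  ?Str = !Str
    rec Z = rec Z  (binder kept)
      !Bool = ?Bool
        !Unit = ?Unit
          !Str = ?Str
            Z self-dual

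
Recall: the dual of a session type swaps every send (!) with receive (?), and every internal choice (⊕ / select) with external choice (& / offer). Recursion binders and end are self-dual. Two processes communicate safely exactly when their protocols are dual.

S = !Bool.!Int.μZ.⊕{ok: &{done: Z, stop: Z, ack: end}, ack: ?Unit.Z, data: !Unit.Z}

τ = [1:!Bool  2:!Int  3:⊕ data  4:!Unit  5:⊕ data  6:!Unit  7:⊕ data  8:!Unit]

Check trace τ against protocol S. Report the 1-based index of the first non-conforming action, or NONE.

step 1: !Bool  ok  state: !Int.μZ.…
step 2: !Int  ok  state: μZ.…
step 3: ⊕ data  ok  state: !Unit.μZ.…
step 4: !Unit  ok  state: μZ.…
step 5: ⊕ data  ok  state: !Unit.μZ.…
step 6: !Unit  ok  state: μZ.…
step 7: ⊕ data  ok  state: !Unit.μZ.…
step 8: !Unit  ok  state: μZ.…
τ conforms to S (length 8)

NONE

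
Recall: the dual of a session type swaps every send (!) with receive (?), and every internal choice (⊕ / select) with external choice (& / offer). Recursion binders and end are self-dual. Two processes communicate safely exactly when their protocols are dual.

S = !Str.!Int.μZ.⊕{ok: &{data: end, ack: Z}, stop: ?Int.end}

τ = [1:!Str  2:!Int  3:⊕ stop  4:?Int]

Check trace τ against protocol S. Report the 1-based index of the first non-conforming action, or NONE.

[1] !Str  ok  cont: !Int.μZ.…
[2] !Int  ok  cont: μZ.…
[3] ⊕ stop  ok  cont: ?Int.end
[4] ?Int  ok  cont: end
τ conforms to S (length 4)

NONE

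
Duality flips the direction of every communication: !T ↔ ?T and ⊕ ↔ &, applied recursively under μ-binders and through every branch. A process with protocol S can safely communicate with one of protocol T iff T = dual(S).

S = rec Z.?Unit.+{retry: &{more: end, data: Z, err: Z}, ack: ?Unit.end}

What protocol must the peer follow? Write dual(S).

rec Z.!Unit.&{retry: +{more: end, data: Z, err: Z}, ack: !Unit.end}

rec Z = rec Z  (μ self-dual)
  ?Unit = !Unit
    +{retry,ack} = &{retry,ack}  (internal→external)
      • retry:
        &{more,data,err} = +{more,data,err}  (external→internal)
          • more:
            dual(end) = end
          • data:
            dual(Z) = Z
          • err:
            dual(Z) = Z
      • ack:
        ?Unit = !Unit
          dual(end) = end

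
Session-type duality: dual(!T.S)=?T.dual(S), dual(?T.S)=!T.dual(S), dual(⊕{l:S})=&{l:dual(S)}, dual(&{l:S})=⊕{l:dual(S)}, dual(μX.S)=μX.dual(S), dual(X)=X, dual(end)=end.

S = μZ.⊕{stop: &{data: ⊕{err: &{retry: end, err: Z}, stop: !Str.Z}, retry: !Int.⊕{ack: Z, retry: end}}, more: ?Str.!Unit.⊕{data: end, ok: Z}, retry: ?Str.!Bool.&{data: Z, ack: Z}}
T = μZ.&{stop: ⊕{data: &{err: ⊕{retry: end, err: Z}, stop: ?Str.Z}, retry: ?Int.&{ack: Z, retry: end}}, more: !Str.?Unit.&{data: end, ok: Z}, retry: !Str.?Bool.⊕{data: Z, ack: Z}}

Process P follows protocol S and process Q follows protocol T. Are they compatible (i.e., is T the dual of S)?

μZ | μZ  ✓ (rec unchanged)
  ⊕{stop,more,retry} | &{stop,more,retry}  ✓ same labels
    • stop:
      &{data,retry} | ⊕{data,retry}  ✓ same labels
        • data:
          ⊕{err,stop} | &{err,stop}  ✓ same labels
            • err:
              &{retry,err} | ⊕{retry,err}  ✓ same labels
                • retry:
                  end | end  ✓
                • err:
                  Z | Z  ✓
            • stop:
              !Str | ?Str  ✓
                Z | Z  ✓
        • retry:
          !Int | ?Int  ✓
            ⊕{ack,retry} | &{ack,retry}  ✓ same labels
              • ack:
                Z | Z  ✓
              • retry:
                end | end  ✓
    • more:
      ?Str | !Str  ✓
        !Unit | ?Unit  ✓
          ⊕{data,ok} | &{data,ok}  ✓ same labels
            • data:
              end | end  ✓
            • ok:
              Z | Z  ✓
    • retry:
      ?Str | !Str  ✓
        !Bool | ?Bool  ✓
          &{data,ack} | ⊕{data,ack}  ✓ same labels
            • data:
              Z | Z  ✓
            • ack:
              Z | Z  ✓

YES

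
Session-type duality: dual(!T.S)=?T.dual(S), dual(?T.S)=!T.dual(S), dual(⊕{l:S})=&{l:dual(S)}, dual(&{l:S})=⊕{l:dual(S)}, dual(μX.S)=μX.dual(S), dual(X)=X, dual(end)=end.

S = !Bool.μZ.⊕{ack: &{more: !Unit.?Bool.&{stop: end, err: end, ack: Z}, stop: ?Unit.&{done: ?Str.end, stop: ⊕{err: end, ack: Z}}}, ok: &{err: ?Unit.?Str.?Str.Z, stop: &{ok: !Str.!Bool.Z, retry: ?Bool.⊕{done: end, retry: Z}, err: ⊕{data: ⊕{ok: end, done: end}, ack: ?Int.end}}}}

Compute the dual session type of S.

!Bool ↦ ?Bool
  μZ ↦ μZ  (binder kept)
    ⊕{ack,ok} ↦ &{ack,ok}  (⊕→&)
      case ack:
        &{more,stop} ↦ ⊕{more,stop}  (&→⊕)
          case more:
            !Unit ↦ ?Unit
              ?Bool ↦ !Bool
                &{stop,err,ack} ↦ ⊕{stop,err,ack}  (&→⊕)
                  case stop:
                    end ↦ end
                  case err:
                    end ↦ end
                  case ack:
                    Z ↦ Z
          case stop:
            ?Unit ↦ !Unit
              &{done,stop} ↦ ⊕{done,stop}  (&→⊕)
                case done:
                  ?Str ↦ !Str
                    end ↦ end
                case stop:
                  ⊕{err,ack} ↦ &{err,ack}  (⊕→&)
                    case err:
                      end ↦ end
                    case ack:
                      Z ↦ Z
      case ok:
        &{err,stop} ↦ ⊕{err,stop}  (&→⊕)
          case err:
            ?Unit ↦ !Unit
              ?Str ↦ !Str
                ?Str ↦ !Str
                  Z ↦ Z
          case stop:
            &{ok,retry,err} ↦ ⊕{ok,retry,err}  (&→⊕)
              case ok:
                !Str ↦ ?Str
                  !Bool ↦ ?Bool
                    Z ↦ Z
              case retry:
                ?Bool ↦ !Bool
                  ⊕{done,retry} ↦ &{done,retry}  (⊕→&)
                    case done:
                      end ↦ end
                    case retry:
                      Z ↦ Z
              case err:
                ⊕{data,ack} ↦ &{data,ack}  (⊕→&)
                  case data:
                    ⊕{ok,done} ↦ &{ok,done}  (⊕→&)
                      case ok:
                        end ↦ end
                      case done:
                        end ↦ end
                  case ack:
                    ?Int ↦ !Int
                      end ↦ end

?Bool.μZ.&{ack: ⊕{more: ?Unit.!Bool.⊕{stop: end, err: end, ack: Z}, stop: !Unit.⊕{done: !Str.end, stop: &{err: end, ack: Z}}}, ok: ⊕{err: !Unit.!Str.!Str.Z, stop: ⊕{ok: ?Str.?Bool.Z, retry: !Bool.&{done: end, retry: Z}, err: &{data: &{ok: end, done: end}, ack: !Int.end}}}}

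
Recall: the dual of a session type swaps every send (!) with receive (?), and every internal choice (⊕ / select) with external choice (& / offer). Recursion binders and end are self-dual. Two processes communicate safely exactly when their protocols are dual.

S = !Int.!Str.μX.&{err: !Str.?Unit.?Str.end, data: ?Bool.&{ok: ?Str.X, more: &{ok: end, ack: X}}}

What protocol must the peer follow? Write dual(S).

?Int.?Str.μX.⊕{err: ?Str.!Unit.!Str.end, data: !Bool.⊕{ok: !Str.X, more: ⊕{ok: end, ack: X}}}

!Int = ?Int
  !Str = ?Str
    μX = μX  (rec unchanged)
      &{err,data} = ⊕{err,data}  (offer→select)
        [err]
          !Str = ?Str
            ?Unit = !Unit
              ?Str = !Str
                end ↦ end
        [data]
          ?Bool = !Bool
            &{ok,more} = ⊕{ok,more}  (offer→select)
              [ok]
                ?Str = !Str
                  X ↦ X
              [more]
                &{ok,ack} = ⊕{ok,ack}  (offer→select)
                  [ok]
                    end ↦ end
                  [ack]
                    X ↦ X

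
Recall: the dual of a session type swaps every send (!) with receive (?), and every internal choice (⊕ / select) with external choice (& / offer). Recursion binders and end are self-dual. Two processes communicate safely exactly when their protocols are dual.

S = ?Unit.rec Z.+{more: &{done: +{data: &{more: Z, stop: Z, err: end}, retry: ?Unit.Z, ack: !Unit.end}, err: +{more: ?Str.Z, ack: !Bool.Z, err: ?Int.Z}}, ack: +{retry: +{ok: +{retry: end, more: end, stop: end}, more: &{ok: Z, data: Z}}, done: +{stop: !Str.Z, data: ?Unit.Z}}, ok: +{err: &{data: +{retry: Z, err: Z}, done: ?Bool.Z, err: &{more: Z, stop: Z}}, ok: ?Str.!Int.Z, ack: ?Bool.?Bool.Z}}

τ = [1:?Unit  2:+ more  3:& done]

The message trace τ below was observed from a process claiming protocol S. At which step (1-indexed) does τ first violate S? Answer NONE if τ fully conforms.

NONE

@1 ?Unit  ✓  state: rec Z.…
@2 + more  ✓  state: &{done: +{data: &{more: rec Z.…, stop: rec Z.…, err: end}, retry: ?Unit.rec Z.…, ack: !Unit.end}, err: +{more: ?Str.rec Z.…, ack: !Bool.rec Z.…, err: ?Int.rec Z.…}}
@3 & done  ✓  state: +{data: &{more: rec Z.…, stop: rec Z.…, err: end}, retry: ?Unit.rec Z.…, ack: !Unit.end}
trace exhausted — no violation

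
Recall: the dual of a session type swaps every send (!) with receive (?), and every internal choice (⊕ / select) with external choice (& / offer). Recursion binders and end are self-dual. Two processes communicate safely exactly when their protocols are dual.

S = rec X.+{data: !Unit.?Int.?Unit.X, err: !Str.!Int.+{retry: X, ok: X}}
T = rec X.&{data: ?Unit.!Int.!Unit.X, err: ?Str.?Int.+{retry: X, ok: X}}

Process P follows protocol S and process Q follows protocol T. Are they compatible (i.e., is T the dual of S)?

NO

rec X vs rec X  ✓ (μ self-dual)
  +{data,err} vs &{data,err}  ✓ labels match
    case data:
      !Unit vs ?Unit  ✓
        ?Int vs !Int  ✓
          ?Unit vs !Unit  ✓
            X vs X  ✓
    case err:
      !Str vs ?Str  ✓
        !Int vs ?Int  ✓
          +{retry,ok} vs +{retry,ok}  ✗ choice polarity not flipped — not dual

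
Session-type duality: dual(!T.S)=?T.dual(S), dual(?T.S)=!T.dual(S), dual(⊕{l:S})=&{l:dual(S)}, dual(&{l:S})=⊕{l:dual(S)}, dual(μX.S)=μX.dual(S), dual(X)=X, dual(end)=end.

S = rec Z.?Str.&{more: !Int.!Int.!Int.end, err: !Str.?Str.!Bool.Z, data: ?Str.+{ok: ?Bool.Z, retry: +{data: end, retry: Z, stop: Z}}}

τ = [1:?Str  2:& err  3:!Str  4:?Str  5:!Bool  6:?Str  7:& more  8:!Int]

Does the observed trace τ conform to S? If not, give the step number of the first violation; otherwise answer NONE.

step 1: ?Str  match  now at &{more: !Int.!Int.!Int.end, err: !Str.?Str.!Bool.rec Z.…, data: ?Str.+{ok: ?Bool.rec Z.…, retry: +{data: end, retry: rec Z.…, stop: rec Z.…}}}
step 2: & err  match  now at !Str.?Str.!Bool.rec Z.…
step 3: !Str  match  now at ?Str.!Bool.rec Z.…
step 4: ?Str  match  now at !Bool.rec Z.…
step 5: !Bool  match  now at rec Z.…
step 6: ?Str  match  now at &{more: !Int.!Int.!Int.end, err: !Str.?Str.!Bool.rec Z.…, data: ?Str.+{ok: ?Bool.rec Z.…, retry: +{data: end, retry: rec Z.…, stop: rec Z.…}}}
step 7: & more  match  now at !Int.!Int.!Int.end
step 8: !Int  match  now at !Int.!Int.end
all 8 steps conform

NONE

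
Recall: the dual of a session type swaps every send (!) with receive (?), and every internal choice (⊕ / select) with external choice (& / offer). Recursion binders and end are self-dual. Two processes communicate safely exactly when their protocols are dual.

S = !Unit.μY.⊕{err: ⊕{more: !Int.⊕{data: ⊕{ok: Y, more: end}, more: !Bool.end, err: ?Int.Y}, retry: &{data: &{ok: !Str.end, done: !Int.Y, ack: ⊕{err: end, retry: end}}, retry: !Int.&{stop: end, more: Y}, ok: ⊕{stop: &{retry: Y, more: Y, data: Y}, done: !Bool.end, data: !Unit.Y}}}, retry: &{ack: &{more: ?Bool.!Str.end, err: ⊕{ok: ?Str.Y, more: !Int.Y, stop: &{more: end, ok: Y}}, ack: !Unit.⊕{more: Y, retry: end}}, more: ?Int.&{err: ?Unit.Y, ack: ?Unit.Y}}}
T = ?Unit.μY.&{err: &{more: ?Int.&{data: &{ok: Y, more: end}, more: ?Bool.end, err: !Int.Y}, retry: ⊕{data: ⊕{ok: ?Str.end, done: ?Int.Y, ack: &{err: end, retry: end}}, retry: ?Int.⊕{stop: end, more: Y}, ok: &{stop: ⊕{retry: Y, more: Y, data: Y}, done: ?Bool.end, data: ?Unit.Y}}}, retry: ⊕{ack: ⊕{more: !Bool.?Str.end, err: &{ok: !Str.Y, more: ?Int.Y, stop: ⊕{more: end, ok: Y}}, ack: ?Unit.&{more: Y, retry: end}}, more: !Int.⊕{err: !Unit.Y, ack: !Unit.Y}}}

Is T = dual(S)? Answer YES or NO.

!Unit | ?Unit  ok
  μY | μY  ok (binder kept)
    ⊕{err,retry} | &{err,retry}  ok label sets agree
      • err:
        ⊕{more,retry} | &{more,retry}  ok label sets agree
          • more:
            !Int | ?Int  ok
              ⊕{data,more,err} | &{data,more,err}  ok label sets agree
                • data:
                  ⊕{ok,more} | &{ok,more}  ok label sets agree
                    • ok:
                      Y | Y  ok
                    • more:
                      end | end  ok
                • more:
                  !Bool | ?Bool  ok
                    end | end  ok
                • err:
                  ?Int | !Int  ok
                    Y | Y  ok
          • retry:
            &{data,retry,ok} | ⊕{data,retry,ok}  ok label sets agree
              • data:
                &{ok,done,ack} | ⊕{ok,done,ack}  ok label sets agree
                  • ok:
                    !Str | ?Str  ok
                      end | end  ok
                  • done:
                    !Int | ?Int  ok
                      Y | Y  ok
                  • ack:
                    ⊕{err,retry} | &{err,retry}  ok label sets agree
                      • err:
                        end | end  ok
                      • retry:
                        end | end  ok
              • retry:
                !Int | ?Int  ok
                  &{stop,more} | ⊕{stop,more}  ok label sets agree
                    • stop:
                      end | end  ok
                    • more:
                      Y | Y  ok
              • ok:
                ⊕{stop,done,data} | &{stop,done,data}  ok label sets agree
                  • stop:
                    &{retry,more,data} | ⊕{retry,more,data}  ok label sets agree
                      • retry:
                        Y | Y  ok
                      • more:
                        Y | Y  ok
                      • data:
                        Y | Y  ok
                  • done:
                    !Bool | ?Bool  ok
                      end | end  ok
                  • data:
                    !Unit | ?Unit  ok
                      Y | Y  ok
      • retry:
        &{ack,more} | ⊕{ack,more}  ok label sets agree
          • ack:
            &{more,err,ack} | ⊕{more,err,ack}  ok label sets agree
              • more:
                ?Bool | !Bool  ok
                  !Str | ?Str  ok
                    end | end  ok
              • err:
                ⊕{ok,more,stop} | &{ok,more,stop}  ok label sets agree
                  • ok:
                    ?Str | !Str  ok
                      Y | Y  ok
                  • more:
                    !Int | ?Int  ok
                      Y | Y  ok
                  • stop:
                    &{more,ok} | ⊕{more,ok}  ok label sets agree
                      • more:
                        end | end  ok
                      • ok:
                        Y | Y  ok
              • ack:
                !Unit | ?Unit  ok
                  ⊕{more,retry} | &{more,retry}  ok label sets agree
                    • more:
                      Y | Y  ok
                    • retry:
                      end | end  ok
          • more:
            ?Int | !Int  ok
              &{err,ack} | ⊕{err,ack}  ok label sets agree
                • err:
                  ?Unit | !Unit  ok
                    Y | Y  ok
                • ack:
                  ?Unit | !Unit  ok
                    Y | Y  ok

YES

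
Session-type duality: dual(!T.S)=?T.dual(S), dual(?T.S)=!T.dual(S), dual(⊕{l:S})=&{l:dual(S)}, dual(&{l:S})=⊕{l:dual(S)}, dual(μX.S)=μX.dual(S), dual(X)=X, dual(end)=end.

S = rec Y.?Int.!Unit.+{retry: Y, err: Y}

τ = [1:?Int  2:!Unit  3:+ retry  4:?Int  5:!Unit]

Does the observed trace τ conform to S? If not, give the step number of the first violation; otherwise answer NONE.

NONE

step 1: ?Int  ✓  now at !Unit.+{retry: rec Y.…, err: rec Y.…}
step 2: !Unit  ✓  now at +{retry: rec Y.…, err: rec Y.…}
step 3: + retry  ✓  now at rec Y.…
step 4: ?Int  ✓  now at !Unit.+{retry: rec Y.…, err: rec Y.…}
step 5: !Unit  ✓  now at +{retry: rec Y.…, err: rec Y.…}
τ conforms to S (length 5)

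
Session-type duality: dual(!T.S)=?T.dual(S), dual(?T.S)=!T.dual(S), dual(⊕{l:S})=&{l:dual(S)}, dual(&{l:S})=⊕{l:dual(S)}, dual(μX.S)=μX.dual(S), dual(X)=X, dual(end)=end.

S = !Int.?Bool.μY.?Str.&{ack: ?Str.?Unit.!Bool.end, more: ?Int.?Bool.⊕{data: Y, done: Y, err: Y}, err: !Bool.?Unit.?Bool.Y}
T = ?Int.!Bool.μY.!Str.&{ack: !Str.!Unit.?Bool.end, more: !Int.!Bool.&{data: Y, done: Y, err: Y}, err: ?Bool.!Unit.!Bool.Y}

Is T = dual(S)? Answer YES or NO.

!Int | ?Int  match
  ?Bool | !Bool  match
    μY | μY  match (μ self-dual)
      ?Str | !Str  match
        &{ack,more,err} | &{ack,more,err}  ✗ choice polarity not flipped — not dual

NO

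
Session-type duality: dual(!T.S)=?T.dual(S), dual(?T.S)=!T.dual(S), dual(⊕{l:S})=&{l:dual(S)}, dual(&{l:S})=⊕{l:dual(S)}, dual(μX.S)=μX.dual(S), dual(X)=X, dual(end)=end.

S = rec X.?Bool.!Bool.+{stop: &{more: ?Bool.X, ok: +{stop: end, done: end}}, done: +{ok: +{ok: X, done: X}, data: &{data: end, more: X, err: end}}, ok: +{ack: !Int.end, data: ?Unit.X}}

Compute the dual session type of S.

rec X.!Bool.?Bool.&{stop: +{more: !Bool.X, ok: &{stop: end, done: end}}, done: &{ok: &{ok: X, done: X}, data: +{data: end, more: X, err: end}}, ok: &{ack: ?Int.end, data: !Unit.X}}

rec X → rec X  (μ self-dual)
  ?Bool → !Bool
    !Bool → ?Bool
      +{stop,done,ok} → &{stop,done,ok}  (⊕→&)
        • stop:
          &{more,ok} → +{more,ok}  (&→⊕)
            • more:
              ?Bool → !Bool
                X self-dual
            • ok:
              +{stop,done} → &{stop,done}  (⊕→&)
                • stop:
                  end self-dual
                • done:
                  end self-dual
        • done:
          +{ok,data} → &{ok,data}  (⊕→&)
            • ok:
              +{ok,done} → &{ok,done}  (⊕→&)
                • ok:
                  X self-dual
                • done:
                  X self-dual
            • data:
              &{data,more,err} → +{data,more,err}  (&→⊕)
                • data:
                  end self-dual
                • more:
                  X self-dual
                • err:
                  end self-dual
        • ok:
          +{ack,data} → &{ack,data}  (⊕→&)
            • ack:
              !Int → ?Int
                end self-dual
            • data:
              ?Unit → !Unit
                X self-dual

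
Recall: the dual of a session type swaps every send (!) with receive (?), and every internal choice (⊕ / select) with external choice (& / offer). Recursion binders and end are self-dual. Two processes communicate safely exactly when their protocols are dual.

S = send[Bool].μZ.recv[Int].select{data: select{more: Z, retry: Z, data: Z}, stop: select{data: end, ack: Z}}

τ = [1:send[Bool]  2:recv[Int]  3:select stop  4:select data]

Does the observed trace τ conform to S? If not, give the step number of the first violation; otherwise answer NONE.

step 1: send[Bool]  ✓  now at μZ.…
step 2: recv[Int]  ✓  now at select{data: select{more: μZ.…, retry: μZ.…, data: μZ.…}, stop: select{data: end, ack: μZ.…}}
step 3: select stop  ✓  now at select{data: end, ack: μZ.…}
step 4: select data  ✓  now at end
trace exhausted — no violation

NONE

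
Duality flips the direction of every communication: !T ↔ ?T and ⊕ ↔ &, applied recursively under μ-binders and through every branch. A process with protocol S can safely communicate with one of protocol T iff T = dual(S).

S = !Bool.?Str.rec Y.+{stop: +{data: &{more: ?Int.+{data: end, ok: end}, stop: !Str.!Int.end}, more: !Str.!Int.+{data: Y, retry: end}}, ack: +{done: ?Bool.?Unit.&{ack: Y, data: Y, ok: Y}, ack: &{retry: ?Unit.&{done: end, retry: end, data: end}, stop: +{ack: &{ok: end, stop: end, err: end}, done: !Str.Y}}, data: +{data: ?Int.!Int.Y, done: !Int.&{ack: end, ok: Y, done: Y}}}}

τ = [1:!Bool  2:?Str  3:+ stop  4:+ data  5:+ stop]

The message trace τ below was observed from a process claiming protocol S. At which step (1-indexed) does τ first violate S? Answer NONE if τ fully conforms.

[1] !Bool  ok  cont: ?Str.rec Y.…
[2] ?Str  ok  cont: rec Y.…
[3] + stop  ok  cont: +{data: &{more: ?Int.+{data: end, ok: end}, stop: !Str.!Int.end}, more: !Str.!Int.+{data: rec Y.…, retry: end}}
[4] + data  ok  cont: &{more: ?Int.+{data: end, ok: end}, stop: !Str.!Int.end}
[5] got + stop, protocol expects & more or & stop  ✗

5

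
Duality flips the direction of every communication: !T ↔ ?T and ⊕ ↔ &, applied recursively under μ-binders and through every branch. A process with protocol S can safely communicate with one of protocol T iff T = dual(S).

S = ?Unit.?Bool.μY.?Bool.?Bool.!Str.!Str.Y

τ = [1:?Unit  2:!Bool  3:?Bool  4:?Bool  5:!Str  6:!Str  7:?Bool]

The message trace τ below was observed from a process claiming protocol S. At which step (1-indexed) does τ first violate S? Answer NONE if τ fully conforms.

[1] ?Unit  ok  now at ?Bool.μY.…
[2] got !Bool, protocol expects ?Bool  ✗

2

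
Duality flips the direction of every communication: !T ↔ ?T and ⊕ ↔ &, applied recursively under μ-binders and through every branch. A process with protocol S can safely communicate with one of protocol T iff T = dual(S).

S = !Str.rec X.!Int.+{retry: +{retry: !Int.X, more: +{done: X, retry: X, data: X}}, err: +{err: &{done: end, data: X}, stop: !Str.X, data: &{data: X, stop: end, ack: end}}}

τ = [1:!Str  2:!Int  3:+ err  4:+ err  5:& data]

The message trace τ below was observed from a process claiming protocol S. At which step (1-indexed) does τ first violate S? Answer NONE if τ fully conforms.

NONE

[1] !Str  match  now at rec X.…
[2] !Int  match  now at +{retry: +{retry: !Int.rec X.…, more: +{done: rec X.…, retry: rec X.…, data: rec X.…}}, err: +{err: &{done: end, data: rec X.…}, stop: !Str.rec X.…, data: &{data: rec X.…, stop: end, ack: end}}}
[3] + err  match  now at +{err: &{done: end, data: rec X.…}, stop: !Str.rec X.…, data: &{data: rec X.…, stop: end, ack: end}}
[4] + err  match  now at &{done: end, data: rec X.…}
[5] & data  match  now at rec X.…
τ conforms to S (length 5)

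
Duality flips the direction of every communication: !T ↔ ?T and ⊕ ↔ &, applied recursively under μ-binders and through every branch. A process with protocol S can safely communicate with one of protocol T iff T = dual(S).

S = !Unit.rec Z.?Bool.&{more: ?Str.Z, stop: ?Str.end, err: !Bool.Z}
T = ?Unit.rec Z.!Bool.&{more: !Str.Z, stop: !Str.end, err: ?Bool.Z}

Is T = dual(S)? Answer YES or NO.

NO

!Unit | ?Unit  match
  rec Z | rec Z  match (binder kept)
    ?Bool | !Bool  match
      &{more,stop,err} | &{more,stop,err}  ✗ choice polarity not flipped — not dual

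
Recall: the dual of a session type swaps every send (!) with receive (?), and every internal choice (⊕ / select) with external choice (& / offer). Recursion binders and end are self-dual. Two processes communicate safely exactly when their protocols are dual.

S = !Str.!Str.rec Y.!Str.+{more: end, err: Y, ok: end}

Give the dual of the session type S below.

!Str ↦ ?Str
  !Str ↦ ?Str
    rec Y ↦ rec Y  (rec unchanged)
      !Str ↦ ?Str
        +{more,err,ok} ↦ &{more,err,ok}  (⊕→&)
          • more:
            dual(end) = end
          • err:
            dual(Y) = Y
          • ok:
            dual(end) = end

?Str.?Str.rec Y.?Str.&{more: end, err: Y, ok: end}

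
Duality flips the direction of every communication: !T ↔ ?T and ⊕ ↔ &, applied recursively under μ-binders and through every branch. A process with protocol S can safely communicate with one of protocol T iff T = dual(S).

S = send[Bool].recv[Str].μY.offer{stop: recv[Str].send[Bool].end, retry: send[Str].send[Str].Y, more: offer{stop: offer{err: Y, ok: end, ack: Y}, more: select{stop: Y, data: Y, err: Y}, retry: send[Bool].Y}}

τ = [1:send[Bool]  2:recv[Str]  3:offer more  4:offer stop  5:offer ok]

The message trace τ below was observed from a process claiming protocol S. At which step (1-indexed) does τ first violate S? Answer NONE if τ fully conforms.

NONE

[1] send[Bool]  ✓  state: recv[Str].μY.…
[2] recv[Str]  ✓  state: μY.…
[3] offer more  ✓  state: offer{stop: offer{err: μY.…, ok: end, ack: μY.…}, more: select{stop: μY.…, data: μY.…, err: μY.…}, retry: send[Bool].μY.…}
[4] offer stop  ✓  state: offer{err: μY.…, ok: end, ack: μY.…}
[5] offer ok  ✓  state: end
trace exhausted — no violation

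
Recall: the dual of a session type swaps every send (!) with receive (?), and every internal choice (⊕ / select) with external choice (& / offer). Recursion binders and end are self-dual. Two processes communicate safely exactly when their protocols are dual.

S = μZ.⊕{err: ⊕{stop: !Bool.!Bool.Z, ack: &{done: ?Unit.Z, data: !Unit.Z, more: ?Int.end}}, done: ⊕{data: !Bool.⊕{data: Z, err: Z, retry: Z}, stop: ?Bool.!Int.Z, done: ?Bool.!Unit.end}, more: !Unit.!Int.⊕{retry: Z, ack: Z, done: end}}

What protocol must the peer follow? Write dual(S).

μZ.&{err: &{stop: ?Bool.?Bool.Z, ack: ⊕{done: !Unit.Z, data: ?Unit.Z, more: !Int.end}}, done: &{data: ?Bool.&{data: Z, err: Z, retry: Z}, stop: !Bool.?Int.Z, done: !Bool.?Unit.end}, more: ?Unit.?Int.&{retry: Z, ack: Z, done: end}}

μZ → μZ  (rec unchanged)
  ⊕{err,done,more} → &{err,done,more}  (⊕→&)
    [err]
      ⊕{stop,ack} → &{stop,ack}  (⊕→&)
        [stop]
          !Bool → ?Bool
            !Bool → ?Bool
              dual(Z) = Z
        [ack]
          &{done,data,more} → ⊕{done,data,more}  (offer→select)
            [done]
              ?Unit → !Unit
                dual(Z) = Z
            [data]
              !Unit → ?Unit
                dual(Z) = Z
            [more]
              ?Int → !Int
                dual(end) = end
    [done]
      ⊕{data,stop,done} → &{data,stop,done}  (⊕→&)
        [data]
          !Bool → ?Bool
            ⊕{data,err,retry} → &{data,err,retry}  (⊕→&)
              [data]
                dual(Z) = Z
              [err]
                dual(Z) = Z
              [retry]
                dual(Z) = Z
        [stop]
          ?Bool → !Bool
            !Int → ?Int
              dual(Z) = Z
        [done]
          ?Bool → !Bool
            !Unit → ?Unit
              dual(end) = end
    [more]
      !Unit → ?Unit
        !Int → ?Int
          ⊕{retry,ack,done} → &{retry,ack,done}  (⊕→&)
            [retry]
              dual(Z) = Z
            [ack]
              dual(Z) = Z
            [done]
              dual(end) = end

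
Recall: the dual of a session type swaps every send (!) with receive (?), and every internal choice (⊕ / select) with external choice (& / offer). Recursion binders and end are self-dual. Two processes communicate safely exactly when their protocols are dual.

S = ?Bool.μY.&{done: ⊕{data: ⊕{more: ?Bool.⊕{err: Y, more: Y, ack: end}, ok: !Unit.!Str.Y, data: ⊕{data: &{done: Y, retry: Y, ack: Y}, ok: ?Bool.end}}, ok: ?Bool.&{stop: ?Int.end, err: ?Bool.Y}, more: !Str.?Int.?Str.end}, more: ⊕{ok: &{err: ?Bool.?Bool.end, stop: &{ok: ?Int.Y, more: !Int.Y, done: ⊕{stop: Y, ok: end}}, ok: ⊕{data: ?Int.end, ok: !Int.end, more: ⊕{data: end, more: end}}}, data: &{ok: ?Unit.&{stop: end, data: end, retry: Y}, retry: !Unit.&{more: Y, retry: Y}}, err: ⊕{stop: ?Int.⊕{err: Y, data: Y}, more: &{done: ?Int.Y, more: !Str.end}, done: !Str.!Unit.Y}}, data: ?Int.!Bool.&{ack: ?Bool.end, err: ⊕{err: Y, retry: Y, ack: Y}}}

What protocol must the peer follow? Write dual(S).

?Bool ↦ !Bool
  μY ↦ μY  (rec unchanged)
    &{done,more,data} ↦ ⊕{done,more,data}  (external→internal)
      [done]
        ⊕{data,ok,more} ↦ &{data,ok,more}  (internal→external)
          [data]
            ⊕{more,ok,data} ↦ &{more,ok,data}  (internal→external)
              [more]
                ?Bool ↦ !Bool
                  ⊕{err,more,ack} ↦ &{err,more,ack}  (internal→external)
                    [err]
                      dual(Y) = Y
                    [more]
                      dual(Y) = Y
                    [ack]
                      dual(end) = end
              [ok]
                !Unit ↦ ?Unit
                  !Str ↦ ?Str
                    dual(Y) = Y
              [data]
                ⊕{data,ok} ↦ &{data,ok}  (internal→external)
                  [data]
                    &{done,retry,ack} ↦ ⊕{done,retry,ack}  (external→internal)
                      [done]
                        dual(Y) = Y
                      [retry]
                        dual(Y) = Y
                      [ack]
                        dual(Y) = Y
                  [ok]
                    ?Bool ↦ !Bool
                      dual(end) = end
          [ok]
            ?Bool ↦ !Bool
              &{stop,err} ↦ ⊕{stop,err}  (external→internal)
                [stop]
                  ?Int ↦ !Int
                    dual(end) = end
                [err]
                  ?Bool ↦ !Bool
                    dual(Y) = Y
          [more]
            !Str ↦ ?Str
              ?Int ↦ !Int
                ?Str ↦ !Str
                  dual(end) = end
      [more]
        ⊕{ok,data,err} ↦ &{ok,data,err}  (internal→external)
          [ok]
            &{err,stop,ok} ↦ ⊕{err,stop,ok}  (external→internal)
              [err]
                ?Bool ↦ !Bool
                  ?Bool ↦ !Bool
                    dual(end) = end
              [stop]
                &{ok,more,done} ↦ ⊕{ok,more,done}  (external→internal)
                  [ok]
                    ?Int ↦ !Int
                      dual(Y) = Y
                  [more]
                    !Int ↦ ?Int
                      dual(Y) = Y
                  [done]
                    ⊕{stop,ok} ↦ &{stop,ok}  (internal→external)
                      [stop]
                        dual(Y) = Y
                      [ok]
                        dual(end) = end
              [ok]
                ⊕{data,ok,more} ↦ &{data,ok,more}  (internal→external)
                  [data]
                    ?Int ↦ !Int
                      dual(end) = end
                  [ok]
                    !Int ↦ ?Int
                      dual(end) = end
                  [more]
                    ⊕{data,more} ↦ &{data,more}  (internal→external)
                      [data]
                        dual(end) = end
                      [more]
                        dual(end) = end
          [data]
            &{ok,retry} ↦ ⊕{ok,retry}  (external→internal)
              [ok]
                ?Unit ↦ !Unit
                  &{stop,data,retry} ↦ ⊕{stop,data,retry}  (external→internal)
                    [stop]
                      dual(end) = end
                    [data]
                      dual(end) = end
                    [retry]
                      dual(Y) = Y
              [retry]
                !Unit ↦ ?Unit
                  &{more,retry} ↦ ⊕{more,retry}  (external→internal)
                    [more]
                      dual(Y) = Y
                    [retry]
                      dual(Y) = Y
          [err]
            ⊕{stop,more,done} ↦ &{stop,more,done}  (internal→external)
              [stop]
                ?Int ↦ !Int
                  ⊕{err,data} ↦ &{err,data}  (internal→external)
                    [err]
                      dual(Y) = Y
                    [data]
                      dual(Y) = Y
              [more]
                &{done,more} ↦ ⊕{done,more}  (external→internal)
                  [done]
                    ?Int ↦ !Int
                      dual(Y) = Y
                  [more]
                    !Str ↦ ?Str
                      dual(end) = end
              [done]
                !Str ↦ ?Str
                  !Unit ↦ ?Unit
                    dual(Y) = Y
      [data]
        ?Int ↦ !Int
          !Bool ↦ ?Bool
            &{ack,err} ↦ ⊕{ack,err}  (external→internal)
              [ack]
                ?Bool ↦ !Bool
                  dual(end) = end
              [err]
                ⊕{err,retry,ack} ↦ &{err,retry,ack}  (internal→external)
                  [err]
                    dual(Y) = Y
                  [retry]
                    dual(Y) = Y
                  [ack]
                    dual(Y) = Y

!Bool.μY.⊕{done: &{data: &{more: !Bool.&{err: Y, more: Y, ack: end}, ok: ?Unit.?Str.Y, data: &{data: ⊕{done: Y, retry: Y, ack: Y}, ok: !Bool.end}}, ok: !Bool.⊕{stop: !Int.end, err: !Bool.Y}, more: ?Str.!Int.!Str.end}, more: &{ok: ⊕{err: !Bool.!Bool.end, stop: ⊕{ok: !Int.Y, more: ?Int.Y, done: &{stop: Y, ok: end}}, ok: &{data: !Int.end, ok: ?Int.end, more: &{data: end, more: end}}}, data: ⊕{ok: !Unit.⊕{stop: end, data: end, retry: Y}, retry: ?Unit.⊕{more: Y, retry: Y}}, err: &{stop: !Int.&{err: Y, data: Y}, more: ⊕{done: !Int.Y, more: ?Str.end}, done: ?Str.?Unit.Y}}, data: !Int.?Bool.⊕{ack: !Bool.end, err: &{err: Y, retry: Y, ack: Y}}}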